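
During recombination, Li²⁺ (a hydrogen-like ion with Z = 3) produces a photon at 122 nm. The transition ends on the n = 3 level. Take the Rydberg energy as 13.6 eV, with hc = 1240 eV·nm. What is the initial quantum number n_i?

The photon energy is ΔE = hc/λ = 1240 / 122 = 10.16 eV.
With Z = 3, ΔE = 122.4 × (1/n_f² − 1/n_i²), so 1/n_f² − 1/n_i² = 0.08304.
With n_f = 3: 1/n_i² = 1/9 − 0.08304 = 0.02807, so n_i ≈ 5.97.

n_i = 6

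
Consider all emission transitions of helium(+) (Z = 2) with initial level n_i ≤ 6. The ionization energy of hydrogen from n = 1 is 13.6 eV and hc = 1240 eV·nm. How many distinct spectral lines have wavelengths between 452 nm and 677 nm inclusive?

Enumerate all n_i → n_f pairs with 1 ≤ n_f < n_i ≤ 6 and compute λ = 1240 / [13.6·4·(1/n_f² − 1/n_i²)].
Lines falling in [452, 677] nm: 4→3 (468.9 nm), 6→4 (656.5 nm).

2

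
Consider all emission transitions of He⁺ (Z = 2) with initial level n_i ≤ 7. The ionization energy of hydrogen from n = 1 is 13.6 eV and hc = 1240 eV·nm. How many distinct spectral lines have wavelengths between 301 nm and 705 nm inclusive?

Enumerate all n_i → n_f pairs with 1 ≤ n_f < n_i ≤ 7 and compute λ = 1240 / [13.6·4·(1/n_f² − 1/n_i²)].
Lines falling in [301, 705] nm: 5→3 (320.5 nm), 4→3 (468.9 nm), 7→4 (541.5 nm), 6→4 (656.5 nm).

4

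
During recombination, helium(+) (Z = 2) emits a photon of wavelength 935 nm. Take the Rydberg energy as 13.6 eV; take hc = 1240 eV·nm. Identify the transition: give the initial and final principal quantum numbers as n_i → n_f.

n_i = 8, n_f = 5

The photon energy is ΔE = hc/λ = 1240 / 935 = 1.326 eV.
With Z = 2, ΔE = 54.40 × (1/n_f² − 1/n_i²), so 1/n_f² − 1/n_i² = 0.02438.
Trying n_f = 5 gives 1/n_i² = 0.01562, i.e. n_i ≈ 8; this pair matches.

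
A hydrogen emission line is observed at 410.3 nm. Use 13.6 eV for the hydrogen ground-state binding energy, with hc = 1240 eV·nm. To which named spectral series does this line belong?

ΔE = 1240/410.3 = 3.022 eV.
This matches 13.6 × (1/2² − 1/6²), so n_f = 2: the Balmer series.

Balmer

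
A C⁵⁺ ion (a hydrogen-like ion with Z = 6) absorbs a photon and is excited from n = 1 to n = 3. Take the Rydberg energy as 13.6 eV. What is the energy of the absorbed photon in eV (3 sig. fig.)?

The Bohr energies scale as Z², so for Z = 6: E_n = −489.6/n² eV.
E_3 = −489.6/9 = −54.40 eV and E_1 = −489.6/1 = −489.6 eV.
The photon energy is |E_3 − E_1| = 435 eV.

435 eV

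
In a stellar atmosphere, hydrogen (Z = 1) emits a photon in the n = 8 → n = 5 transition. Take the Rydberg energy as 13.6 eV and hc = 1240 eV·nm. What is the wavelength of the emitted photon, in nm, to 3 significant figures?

ΔE = 13.60 × (1/5² − 1/8²) = 13.60 × 0.02438 = 0.3315 eV.
λ = hc/ΔE = 1240 / 0.3315 = 3740 nm.
This line belongs to the Pfund series.

3740 nm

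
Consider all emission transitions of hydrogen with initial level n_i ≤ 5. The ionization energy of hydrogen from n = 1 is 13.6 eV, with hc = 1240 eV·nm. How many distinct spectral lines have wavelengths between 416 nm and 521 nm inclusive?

2

Enumerate all n_i → n_f pairs with 1 ≤ n_f < n_i ≤ 5 and compute λ = 1240 / [13.6·1·(1/n_f² − 1/n_i²)].
Lines falling in [416, 521] nm: 5→2 (434.2 nm), 4→2 (486.3 nm).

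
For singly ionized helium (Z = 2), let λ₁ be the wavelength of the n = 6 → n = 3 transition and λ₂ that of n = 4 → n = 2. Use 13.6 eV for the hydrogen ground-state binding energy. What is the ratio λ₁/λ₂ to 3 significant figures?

λ ∝ 1/ΔE ∝ 1/(1/n_f² − 1/n_i²), and the Z² and hc factors cancel in the ratio.
λ₁/λ₂ = (1/2² − 1/4²)/(1/3² − 1/6²) = 0.1875/0.08333 = 2.25.

2.25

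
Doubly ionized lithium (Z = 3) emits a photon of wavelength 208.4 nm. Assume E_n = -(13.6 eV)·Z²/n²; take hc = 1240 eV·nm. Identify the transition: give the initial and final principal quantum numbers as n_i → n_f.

The photon energy is ΔE = hc/λ = 1240 / 208.4 = 5.950 eV.
With Z = 3, ΔE = 122.4 × (1/n_f² − 1/n_i²), so 1/n_f² − 1/n_i² = 0.04861.
Trying n_f = 3 gives 1/n_i² = 0.06250, i.e. n_i ≈ 4; this pair matches.

n_i = 4, n_f = 3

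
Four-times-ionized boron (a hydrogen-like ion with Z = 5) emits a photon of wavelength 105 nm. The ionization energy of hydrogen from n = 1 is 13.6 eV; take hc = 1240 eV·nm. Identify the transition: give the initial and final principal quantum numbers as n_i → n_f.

The photon energy is ΔE = hc/λ = 1240 / 105 = 11.81 eV.
With Z = 5, ΔE = 340.0 × (1/n_f² − 1/n_i²), so 1/n_f² − 1/n_i² = 0.03473.
Trying n_f = 4 gives 1/n_i² = 0.02777, i.e. n_i ≈ 6; this pair matches.

n_i = 6, n_f = 4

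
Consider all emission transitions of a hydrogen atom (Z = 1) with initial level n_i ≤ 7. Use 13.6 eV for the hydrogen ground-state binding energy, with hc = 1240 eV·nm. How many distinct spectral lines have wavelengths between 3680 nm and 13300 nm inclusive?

4

Enumerate all n_i → n_f pairs with 1 ≤ n_f < n_i ≤ 7 and compute λ = 1240 / [13.6·1·(1/n_f² − 1/n_i²)].
Lines falling in [3680, 13300] nm: 5→4 (4052 nm), 7→5 (4654 nm), 6→5 (7460 nm), 7→6 (12370 nm).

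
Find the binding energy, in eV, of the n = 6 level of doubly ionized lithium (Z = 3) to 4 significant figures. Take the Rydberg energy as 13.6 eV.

E_n = −13.6 Z²/n² = −122.4/n² eV for Z = 3.
E_6 = −122.4/36 = −3.400 eV, so ionization (to E = 0) requires 3.400 eV.

3.400 eV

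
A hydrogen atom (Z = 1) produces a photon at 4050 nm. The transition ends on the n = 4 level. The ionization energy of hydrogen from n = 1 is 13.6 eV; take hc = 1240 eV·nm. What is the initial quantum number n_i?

The photon energy is ΔE = hc/λ = 1240 / 4050 = 0.3062 eV.
With Z = 1, ΔE = 13.60 × (1/n_f² − 1/n_i²), so 1/n_f² − 1/n_i² = 0.02251.
With n_f = 4: 1/n_i² = 1/16 − 0.02251 = 0.03999, so n_i ≈ 5.00.

n_i = 5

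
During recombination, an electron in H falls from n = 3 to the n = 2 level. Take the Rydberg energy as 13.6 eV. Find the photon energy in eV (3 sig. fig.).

1.89 eV

E_3 = −13.60/9 = −1.511 eV and E_2 = −13.60/4 = −3.400 eV.
The photon energy is |E_3 − E_2| = 1.89 eV.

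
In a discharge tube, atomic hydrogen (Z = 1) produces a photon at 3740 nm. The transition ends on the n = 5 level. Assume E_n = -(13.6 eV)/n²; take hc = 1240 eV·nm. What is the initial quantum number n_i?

The photon energy is ΔE = hc/λ = 1240 / 3740 = 0.3316 eV.
With Z = 1, ΔE = 13.60 × (1/n_f² − 1/n_i²), so 1/n_f² − 1/n_i² = 0.02438.
With n_f = 5: 1/n_i² = 1/25 − 0.02438 = 0.01562, so n_i ≈ 8.00.

n_i = 8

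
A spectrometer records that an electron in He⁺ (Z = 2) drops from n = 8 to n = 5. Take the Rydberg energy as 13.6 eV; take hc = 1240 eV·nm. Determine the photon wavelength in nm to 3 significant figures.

For Z = 2 the level energies scale as Z², so the effective Rydberg energy is 13.6 × 4 = 54.40 eV.
ΔE = 54.40 × (1/5² − 1/8²) = 54.40 × 0.02438 = 1.326 eV.
λ = hc/ΔE = 1240 / 1.326 = 935 nm.

935 nm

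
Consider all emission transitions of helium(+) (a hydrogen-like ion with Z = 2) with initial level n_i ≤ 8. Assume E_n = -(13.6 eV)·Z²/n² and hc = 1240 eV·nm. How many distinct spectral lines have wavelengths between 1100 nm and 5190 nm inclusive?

Enumerate all n_i → n_f pairs with 1 ≤ n_f < n_i ≤ 8 and compute λ = 1240 / [13.6·4·(1/n_f² − 1/n_i²)].
Lines falling in [1100, 5190] nm: 7→5 (1163 nm), 6→5 (1865 nm), 8→6 (1876 nm), 7→6 (3093 nm), 8→7 (4765 nm).

5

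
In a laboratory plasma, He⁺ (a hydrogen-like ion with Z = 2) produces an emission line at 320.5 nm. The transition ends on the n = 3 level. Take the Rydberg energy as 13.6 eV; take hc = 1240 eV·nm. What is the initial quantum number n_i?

The photon energy is ΔE = hc/λ = 1240 / 320.5 = 3.869 eV.
With Z = 2, ΔE = 54.40 × (1/n_f² − 1/n_i²), so 1/n_f² − 1/n_i² = 0.07112.
With n_f = 3: 1/n_i² = 1/9 − 0.07112 = 0.03999, so n_i ≈ 5.00.

n_i = 5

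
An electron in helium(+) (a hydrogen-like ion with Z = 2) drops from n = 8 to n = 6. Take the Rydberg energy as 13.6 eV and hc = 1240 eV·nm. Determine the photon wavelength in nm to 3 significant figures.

1880 nm

For Z = 2 the level energies scale as Z², so the effective Rydberg energy is 13.6 × 4 = 54.40 eV.
ΔE = 54.40 × (1/6² − 1/8²) = 54.40 × 0.01215 = 0.6611 eV.
λ = hc/ΔE = 1240 / 0.6611 = 1880 nm.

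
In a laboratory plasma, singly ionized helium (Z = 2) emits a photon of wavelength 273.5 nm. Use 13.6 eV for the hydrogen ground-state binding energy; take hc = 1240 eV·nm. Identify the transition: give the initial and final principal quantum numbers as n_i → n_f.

n_i = 6, n_f = 3

The photon energy is ΔE = hc/λ = 1240 / 273.5 = 4.534 eV.
With Z = 2, ΔE = 54.40 × (1/n_f² − 1/n_i²), so 1/n_f² − 1/n_i² = 0.08334.
Trying n_f = 3 gives 1/n_i² = 0.02777, i.e. n_i ≈ 6; this pair matches.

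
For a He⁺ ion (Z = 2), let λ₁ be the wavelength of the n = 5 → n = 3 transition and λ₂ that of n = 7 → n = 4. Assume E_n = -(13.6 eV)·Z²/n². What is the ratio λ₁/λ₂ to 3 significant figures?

λ ∝ 1/ΔE ∝ 1/(1/n_f² − 1/n_i²), and the Z² and hc factors cancel in the ratio.
λ₁/λ₂ = (1/4² − 1/7²)/(1/3² − 1/5²) = 0.04209/0.07111 = 0.592.

0.592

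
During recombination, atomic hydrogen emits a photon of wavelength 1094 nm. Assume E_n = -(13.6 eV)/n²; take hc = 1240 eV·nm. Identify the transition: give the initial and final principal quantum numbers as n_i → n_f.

n_i = 6, n_f = 3

The photon energy is ΔE = hc/λ = 1240 / 1094 = 1.133 eV.
With Z = 1, ΔE = 13.60 × (1/n_f² − 1/n_i²), so 1/n_f² − 1/n_i² = 0.08334.
Trying n_f = 3 gives 1/n_i² = 0.02777, i.e. n_i ≈ 6; this pair matches.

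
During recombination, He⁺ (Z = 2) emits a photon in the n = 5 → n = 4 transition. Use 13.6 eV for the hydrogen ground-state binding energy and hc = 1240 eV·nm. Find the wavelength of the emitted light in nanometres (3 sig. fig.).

For Z = 2 the level energies scale as Z², so the effective Rydberg energy is 13.6 × 4 = 54.40 eV.
ΔE = 54.40 × (1/4² − 1/5²) = 54.40 × 0.02250 = 1.224 eV.
λ = hc/ΔE = 1240 / 1.224 = 1010 nm.

1010 nm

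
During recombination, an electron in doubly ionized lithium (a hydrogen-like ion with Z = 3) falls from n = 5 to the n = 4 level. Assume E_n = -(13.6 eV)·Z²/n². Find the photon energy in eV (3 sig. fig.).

2.75 eV

The Bohr energies scale as Z², so for Z = 3: E_n = −122.4/n² eV.
E_5 = −122.4/25 = −4.896 eV and E_4 = −122.4/16 = −7.650 eV.
The photon energy is |E_5 − E_4| = 2.75 eV.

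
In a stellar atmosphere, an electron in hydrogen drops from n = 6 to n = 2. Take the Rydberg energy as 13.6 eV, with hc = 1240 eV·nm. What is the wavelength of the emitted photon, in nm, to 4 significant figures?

410.3 nm

ΔE = 13.60 × (1/2² − 1/6²) = 13.60 × 0.2222 = 3.022 eV.
λ = hc/ΔE = 1240 / 3.022 = 410.3 nm.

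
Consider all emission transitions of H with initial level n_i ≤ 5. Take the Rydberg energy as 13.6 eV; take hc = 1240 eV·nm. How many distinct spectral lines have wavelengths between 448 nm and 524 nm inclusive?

1

Enumerate all n_i → n_f pairs with 1 ≤ n_f < n_i ≤ 5 and compute λ = 1240 / [13.6·1·(1/n_f² − 1/n_i²)].
Lines falling in [448, 524] nm: 4→2 (486.3 nm).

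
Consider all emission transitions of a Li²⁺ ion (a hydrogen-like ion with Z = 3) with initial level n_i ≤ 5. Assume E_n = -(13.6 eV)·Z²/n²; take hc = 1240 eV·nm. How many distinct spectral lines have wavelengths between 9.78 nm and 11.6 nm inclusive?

Enumerate all n_i → n_f pairs with 1 ≤ n_f < n_i ≤ 5 and compute λ = 1240 / [13.6·9·(1/n_f² − 1/n_i²)].
Lines falling in [9.78, 11.6] nm: 5→1 (10.55 nm), 4→1 (10.81 nm), 3→1 (11.40 nm).

3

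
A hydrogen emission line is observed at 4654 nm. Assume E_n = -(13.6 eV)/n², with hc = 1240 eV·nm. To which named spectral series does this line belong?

Pfund

ΔE = 1240/4654 = 0.2664 eV.
This matches 13.6 × (1/5² − 1/7²), so n_f = 5: the Pfund series.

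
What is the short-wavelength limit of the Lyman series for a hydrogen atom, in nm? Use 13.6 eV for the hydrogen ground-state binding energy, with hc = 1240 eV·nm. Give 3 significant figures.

91.2 nm

The Lyman series has lower level n_f = 1; the series limit corresponds to n_i → ∞.
ΔE_max = 13.6 × 1 / 1² = 13.60 eV.
λ_min = 1240 / 13.60 = 91.2 nm.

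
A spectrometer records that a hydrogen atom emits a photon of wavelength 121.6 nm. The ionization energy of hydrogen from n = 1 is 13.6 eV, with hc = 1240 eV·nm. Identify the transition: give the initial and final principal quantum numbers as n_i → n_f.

The photon energy is ΔE = hc/λ = 1240 / 121.6 = 10.20 eV.
With Z = 1, ΔE = 13.60 × (1/n_f² − 1/n_i²), so 1/n_f² − 1/n_i² = 0.7498.
Trying n_f = 1 gives 1/n_i² = 0.2502, i.e. n_i ≈ 2; this pair matches.

n_i = 2, n_f = 1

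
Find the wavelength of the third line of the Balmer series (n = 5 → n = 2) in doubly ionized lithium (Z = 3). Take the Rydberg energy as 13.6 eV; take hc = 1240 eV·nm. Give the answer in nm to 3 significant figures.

The Balmer series terminates on n_f = 2; the third line has n_i = 2+3 = 5.
ΔE = 122.4 × (1/2² − 1/5²) = 25.70 eV.
λ = 1240 / 25.70 = 48.2 nm.

48.2 nm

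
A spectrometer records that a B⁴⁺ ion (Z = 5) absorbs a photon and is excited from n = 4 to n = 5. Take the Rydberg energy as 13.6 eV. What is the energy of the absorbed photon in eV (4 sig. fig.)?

The Bohr energies scale as Z², so for Z = 5: E_n = −340.0/n² eV.
E_5 = −340.0/25 = −13.60 eV and E_4 = −340.0/16 = −21.25 eV.
The photon energy is |E_5 − E_4| = 7.650 eV.

7.650 eV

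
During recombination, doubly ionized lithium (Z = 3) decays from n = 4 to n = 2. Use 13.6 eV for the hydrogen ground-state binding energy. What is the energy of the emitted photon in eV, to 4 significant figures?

22.95 eV

The Bohr energies scale as Z², so for Z = 3: E_n = −122.4/n² eV.
E_4 = −122.4/16 = −7.650 eV and E_2 = −122.4/4 = −30.60 eV.
The photon energy is |E_4 − E_2| = 22.95 eV.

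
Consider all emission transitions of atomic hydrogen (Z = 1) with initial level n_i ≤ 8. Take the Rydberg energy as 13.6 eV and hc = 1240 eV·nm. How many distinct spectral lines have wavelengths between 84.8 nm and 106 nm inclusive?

Enumerate all n_i → n_f pairs with 1 ≤ n_f < n_i ≤ 8 and compute λ = 1240 / [13.6·1·(1/n_f² − 1/n_i²)].
Lines falling in [84.8, 106] nm: 8→1 (92.62 nm), 7→1 (93.08 nm), 6→1 (93.78 nm), 5→1 (94.98 nm), 4→1 (97.25 nm), 3→1 (102.6 nm).

6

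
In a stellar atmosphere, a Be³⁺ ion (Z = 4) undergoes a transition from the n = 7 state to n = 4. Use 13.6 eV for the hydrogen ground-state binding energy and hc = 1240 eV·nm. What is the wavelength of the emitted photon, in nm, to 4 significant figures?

For Z = 4 the level energies scale as Z², so the effective Rydberg energy is 13.6 × 16 = 217.6 eV.
ΔE = 217.6 × (1/4² − 1/7²) = 217.6 × 0.04209 = 9.159 eV.
λ = hc/ΔE = 1240 / 9.159 = 135.4 nm.

135.4 nm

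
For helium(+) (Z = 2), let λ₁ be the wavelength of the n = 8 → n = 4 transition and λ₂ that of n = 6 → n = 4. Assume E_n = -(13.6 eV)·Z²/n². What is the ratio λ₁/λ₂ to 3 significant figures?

0.741

λ ∝ 1/ΔE ∝ 1/(1/n_f² − 1/n_i²), and the Z² and hc factors cancel in the ratio.
λ₁/λ₂ = (1/4² − 1/6²)/(1/4² − 1/8²) = 0.03472/0.04688 = 0.741.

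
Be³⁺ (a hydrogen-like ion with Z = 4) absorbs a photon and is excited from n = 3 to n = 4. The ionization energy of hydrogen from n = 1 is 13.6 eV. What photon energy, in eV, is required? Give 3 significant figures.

The Bohr energies scale as Z², so for Z = 4: E_n = −217.6/n² eV.
E_4 = −217.6/16 = −13.60 eV and E_3 = −217.6/9 = −24.18 eV.
The photon energy is |E_4 − E_3| = 10.6 eV.

10.6 eV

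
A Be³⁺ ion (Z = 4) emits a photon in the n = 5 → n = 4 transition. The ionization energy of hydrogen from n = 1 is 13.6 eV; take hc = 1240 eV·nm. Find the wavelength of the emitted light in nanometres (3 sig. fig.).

253 nm

For Z = 4 the level energies scale as Z², so the effective Rydberg energy is 13.6 × 16 = 217.6 eV.
ΔE = 217.6 × (1/4² − 1/5²) = 217.6 × 0.02250 = 4.896 eV.
λ = hc/ΔE = 1240 / 4.896 = 253 nm.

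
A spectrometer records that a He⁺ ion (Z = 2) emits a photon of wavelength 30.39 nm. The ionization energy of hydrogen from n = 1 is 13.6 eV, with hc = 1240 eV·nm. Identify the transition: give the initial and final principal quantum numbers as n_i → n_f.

n_i = 2, n_f = 1

The photon energy is ΔE = hc/λ = 1240 / 30.39 = 40.80 eV.
With Z = 2, ΔE = 54.40 × (1/n_f² − 1/n_i²), so 1/n_f² − 1/n_i² = 0.7501.
Trying n_f = 1 gives 1/n_i² = 0.2499, i.e. n_i ≈ 2; this pair matches.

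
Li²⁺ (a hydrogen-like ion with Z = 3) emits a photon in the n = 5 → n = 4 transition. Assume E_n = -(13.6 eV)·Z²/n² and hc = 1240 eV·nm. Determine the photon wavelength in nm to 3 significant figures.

450 nm

For Z = 3 the level energies scale as Z², so the effective Rydberg energy is 13.6 × 9 = 122.4 eV.
ΔE = 122.4 × (1/4² − 1/5²) = 122.4 × 0.02250 = 2.754 eV.
λ = hc/ΔE = 1240 / 2.754 = 450 nm.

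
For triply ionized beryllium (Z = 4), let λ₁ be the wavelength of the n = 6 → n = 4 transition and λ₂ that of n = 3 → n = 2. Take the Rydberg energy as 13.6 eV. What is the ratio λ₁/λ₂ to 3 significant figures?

λ ∝ 1/ΔE ∝ 1/(1/n_f² − 1/n_i²), and the Z² and hc factors cancel in the ratio.
λ₁/λ₂ = (1/2² − 1/3²)/(1/4² − 1/6²) = 0.1389/0.03472 = 4.00.

4.00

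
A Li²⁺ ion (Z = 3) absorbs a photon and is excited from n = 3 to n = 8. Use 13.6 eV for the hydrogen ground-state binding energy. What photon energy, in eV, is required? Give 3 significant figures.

The Bohr energies scale as Z², so for Z = 3: E_n = −122.4/n² eV.
E_8 = −122.4/64 = −1.913 eV and E_3 = −122.4/9 = −13.60 eV.
The photon energy is |E_8 − E_3| = 11.7 eV.

11.7 eV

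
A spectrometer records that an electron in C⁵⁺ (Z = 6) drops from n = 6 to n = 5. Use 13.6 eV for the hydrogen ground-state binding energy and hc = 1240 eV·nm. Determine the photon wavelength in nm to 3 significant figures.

For Z = 6 the level energies scale as Z², so the effective Rydberg energy is 13.6 × 36 = 489.6 eV.
ΔE = 489.6 × (1/5² − 1/6²) = 489.6 × 0.01222 = 5.984 eV.
λ = hc/ΔE = 1240 / 5.984 = 207 nm.

207 nm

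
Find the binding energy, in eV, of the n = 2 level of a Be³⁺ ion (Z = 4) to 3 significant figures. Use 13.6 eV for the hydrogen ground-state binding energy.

54.4 eV

E_n = −13.6 Z²/n² = −217.6/n² eV for Z = 4.
E_2 = −217.6/4 = −54.4 eV, so ionization (to E = 0) requires 54.4 eV.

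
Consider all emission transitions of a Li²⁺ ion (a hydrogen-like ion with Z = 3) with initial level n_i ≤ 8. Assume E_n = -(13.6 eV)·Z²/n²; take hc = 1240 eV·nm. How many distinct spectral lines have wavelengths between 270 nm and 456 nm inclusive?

Enumerate all n_i → n_f pairs with 1 ≤ n_f < n_i ≤ 8 and compute λ = 1240 / [13.6·9·(1/n_f² − 1/n_i²)].
Lines falling in [270, 456] nm: 6→4 (291.8 nm), 8→5 (415.6 nm), 5→4 (450.3 nm).

3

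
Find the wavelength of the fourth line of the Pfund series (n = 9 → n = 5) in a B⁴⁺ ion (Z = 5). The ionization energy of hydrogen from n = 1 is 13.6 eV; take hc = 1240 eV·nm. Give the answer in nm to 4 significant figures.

The Pfund series terminates on n_f = 5; the fourth line has n_i = 5+4 = 9.
ΔE = 340.0 × (1/5² − 1/9²) = 9.402 eV.
λ = 1240 / 9.402 = 131.9 nm.

131.9 nm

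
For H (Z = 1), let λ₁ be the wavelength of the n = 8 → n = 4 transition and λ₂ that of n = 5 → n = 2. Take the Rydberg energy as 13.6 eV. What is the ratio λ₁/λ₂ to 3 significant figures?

4.48

λ ∝ 1/ΔE ∝ 1/(1/n_f² − 1/n_i²), and the Z² and hc factors cancel in the ratio.
λ₁/λ₂ = (1/2² − 1/5²)/(1/4² − 1/8²) = 0.2100/0.04688 = 4.48.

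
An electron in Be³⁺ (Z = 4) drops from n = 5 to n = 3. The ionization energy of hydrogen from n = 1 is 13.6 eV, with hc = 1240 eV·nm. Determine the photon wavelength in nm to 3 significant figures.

For Z = 4 the level energies scale as Z², so the effective Rydberg energy is 13.6 × 16 = 217.6 eV.
ΔE = 217.6 × (1/3² − 1/5²) = 217.6 × 0.07111 = 15.47 eV.
λ = hc/ΔE = 1240 / 15.47 = 80.1 nm.

80.1 nm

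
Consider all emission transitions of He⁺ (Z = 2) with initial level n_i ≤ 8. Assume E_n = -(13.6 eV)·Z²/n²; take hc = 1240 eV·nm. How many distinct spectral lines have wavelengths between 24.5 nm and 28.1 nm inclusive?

Enumerate all n_i → n_f pairs with 1 ≤ n_f < n_i ≤ 8 and compute λ = 1240 / [13.6·4·(1/n_f² − 1/n_i²)].
Lines falling in [24.5, 28.1] nm: 3→1 (25.64 nm).

1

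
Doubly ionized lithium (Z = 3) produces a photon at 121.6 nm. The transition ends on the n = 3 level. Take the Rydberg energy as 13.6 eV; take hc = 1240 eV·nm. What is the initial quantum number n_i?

n_i = 6

The photon energy is ΔE = hc/λ = 1240 / 121.6 = 10.20 eV.
With Z = 3, ΔE = 122.4 × (1/n_f² − 1/n_i²), so 1/n_f² − 1/n_i² = 0.08331.
With n_f = 3: 1/n_i² = 1/9 − 0.08331 = 0.02780, so n_i ≈ 6.00.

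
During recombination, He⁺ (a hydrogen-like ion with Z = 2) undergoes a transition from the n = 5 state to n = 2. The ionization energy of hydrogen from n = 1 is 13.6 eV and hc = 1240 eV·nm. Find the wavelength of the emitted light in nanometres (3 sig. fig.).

109 nm

For Z = 2 the level energies scale as Z², so the effective Rydberg energy is 13.6 × 4 = 54.40 eV.
ΔE = 54.40 × (1/2² − 1/5²) = 54.40 × 0.2100 = 11.42 eV.
λ = hc/ΔE = 1240 / 11.42 = 109 nm.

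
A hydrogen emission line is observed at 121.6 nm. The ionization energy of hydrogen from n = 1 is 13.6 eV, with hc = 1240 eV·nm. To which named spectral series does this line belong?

ΔE = 1240/121.6 = 10.20 eV.
This matches 13.6 × (1/1² − 1/2²), so n_f = 1: the Lyman series.

Lyman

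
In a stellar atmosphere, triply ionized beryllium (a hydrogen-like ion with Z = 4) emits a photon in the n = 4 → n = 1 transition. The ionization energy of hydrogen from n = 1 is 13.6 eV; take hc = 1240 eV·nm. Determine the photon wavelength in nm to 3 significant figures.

6.08 nm

For Z = 4 the level energies scale as Z², so the effective Rydberg energy is 13.6 × 16 = 217.6 eV.
ΔE = 217.6 × (1/1² − 1/4²) = 217.6 × 0.9375 = 204.0 eV.
λ = hc/ΔE = 1240 / 204.0 = 6.08 nm.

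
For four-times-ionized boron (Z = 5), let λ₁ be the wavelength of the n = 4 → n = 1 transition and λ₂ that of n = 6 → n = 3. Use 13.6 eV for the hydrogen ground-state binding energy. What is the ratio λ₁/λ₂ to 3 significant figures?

λ ∝ 1/ΔE ∝ 1/(1/n_f² − 1/n_i²), and the Z² and hc factors cancel in the ratio.
λ₁/λ₂ = (1/3² − 1/6²)/(1/1² − 1/4²) = 0.08333/0.9375 = 0.0889.

0.0889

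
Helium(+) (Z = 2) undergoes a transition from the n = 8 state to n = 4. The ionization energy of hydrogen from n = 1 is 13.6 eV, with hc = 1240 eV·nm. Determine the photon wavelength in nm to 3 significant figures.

For Z = 2 the level energies scale as Z², so the effective Rydberg energy is 13.6 × 4 = 54.40 eV.
ΔE = 54.40 × (1/4² − 1/8²) = 54.40 × 0.04688 = 2.550 eV.
λ = hc/ΔE = 1240 / 2.550 = 486 nm.

486 nm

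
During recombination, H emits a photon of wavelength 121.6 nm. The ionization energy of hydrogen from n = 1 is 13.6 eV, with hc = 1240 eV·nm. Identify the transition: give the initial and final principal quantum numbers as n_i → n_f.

n_i = 2, n_f = 1

The photon energy is ΔE = hc/λ = 1240 / 121.6 = 10.20 eV.
With Z = 1, ΔE = 13.60 × (1/n_f² − 1/n_i²), so 1/n_f² − 1/n_i² = 0.7498.
Trying n_f = 1 gives 1/n_i² = 0.2502, i.e. n_i ≈ 2; this pair matches.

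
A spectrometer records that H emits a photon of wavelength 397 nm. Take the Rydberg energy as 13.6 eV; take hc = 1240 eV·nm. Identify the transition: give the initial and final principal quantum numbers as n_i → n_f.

n_i = 7, n_f = 2

The photon energy is ΔE = hc/λ = 1240 / 397 = 3.123 eV.
With Z = 1, ΔE = 13.60 × (1/n_f² − 1/n_i²), so 1/n_f² − 1/n_i² = 0.2297.
Trying n_f = 2 gives 1/n_i² = 0.02034, i.e. n_i ≈ 7; this pair matches.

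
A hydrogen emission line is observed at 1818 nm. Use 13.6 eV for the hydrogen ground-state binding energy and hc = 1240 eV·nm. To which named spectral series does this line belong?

ΔE = 1240/1818 = 0.6821 eV.
This matches 13.6 × (1/4² − 1/9²), so n_f = 4: the Brackett series.

Brackett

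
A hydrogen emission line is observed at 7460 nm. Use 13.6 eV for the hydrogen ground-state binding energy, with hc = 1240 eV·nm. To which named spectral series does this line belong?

Pfund

ΔE = 1240/7460 = 0.1662 eV.
This matches 13.6 × (1/5² − 1/6²), so n_f = 5: the Pfund series.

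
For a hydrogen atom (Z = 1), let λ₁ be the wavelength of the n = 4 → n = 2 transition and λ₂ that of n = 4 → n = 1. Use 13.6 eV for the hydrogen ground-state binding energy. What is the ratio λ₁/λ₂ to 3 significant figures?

5.00

λ ∝ 1/ΔE ∝ 1/(1/n_f² − 1/n_i²), and the Z² and hc factors cancel in the ratio.
λ₁/λ₂ = (1/1² − 1/4²)/(1/2² − 1/4²) = 0.9375/0.1875 = 5.00.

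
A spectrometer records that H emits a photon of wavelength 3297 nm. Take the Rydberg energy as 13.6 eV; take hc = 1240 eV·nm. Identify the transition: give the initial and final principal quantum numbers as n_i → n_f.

The photon energy is ΔE = hc/λ = 1240 / 3297 = 0.3761 eV.
With Z = 1, ΔE = 13.60 × (1/n_f² − 1/n_i²), so 1/n_f² − 1/n_i² = 0.02765.
Trying n_f = 5 gives 1/n_i² = 0.01235, i.e. n_i ≈ 9; this pair matches.

n_i = 9, n_f = 5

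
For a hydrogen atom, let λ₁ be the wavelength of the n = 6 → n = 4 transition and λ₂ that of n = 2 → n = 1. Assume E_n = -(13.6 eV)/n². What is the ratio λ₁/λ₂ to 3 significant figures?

21.6

λ ∝ 1/ΔE ∝ 1/(1/n_f² − 1/n_i²), and the Z² and hc factors cancel in the ratio.
λ₁/λ₂ = (1/1² − 1/2²)/(1/4² − 1/6²) = 0.7500/0.03472 = 21.6.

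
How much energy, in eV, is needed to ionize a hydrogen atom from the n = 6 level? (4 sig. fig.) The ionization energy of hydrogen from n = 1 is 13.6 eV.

E_6 = −13.60/36 = −0.3778 eV, so ionization (to E = 0) requires 0.3778 eV.

0.3778 eV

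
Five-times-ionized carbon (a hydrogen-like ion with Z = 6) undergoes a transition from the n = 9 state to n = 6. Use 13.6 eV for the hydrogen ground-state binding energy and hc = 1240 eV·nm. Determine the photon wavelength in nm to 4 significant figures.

For Z = 6 the level energies scale as Z², so the effective Rydberg energy is 13.6 × 36 = 489.6 eV.
ΔE = 489.6 × (1/6² − 1/9²) = 489.6 × 0.01543 = 7.556 eV.
λ = hc/ΔE = 1240 / 7.556 = 164.1 nm.

164.1 nm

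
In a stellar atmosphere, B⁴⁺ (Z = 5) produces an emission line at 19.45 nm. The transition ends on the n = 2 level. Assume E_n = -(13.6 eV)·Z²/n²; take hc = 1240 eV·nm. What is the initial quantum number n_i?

The photon energy is ΔE = hc/λ = 1240 / 19.45 = 63.75 eV.
With Z = 5, ΔE = 340.0 × (1/n_f² − 1/n_i²), so 1/n_f² − 1/n_i² = 0.1875.
With n_f = 2: 1/n_i² = 1/4 − 0.1875 = 0.06249, so n_i ≈ 4.00.

n_i = 4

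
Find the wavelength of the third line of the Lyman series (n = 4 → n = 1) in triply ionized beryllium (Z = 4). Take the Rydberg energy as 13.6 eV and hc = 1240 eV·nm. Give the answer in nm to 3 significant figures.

The Lyman series terminates on n_f = 1; the third line has n_i = 1+3 = 4.
ΔE = 217.6 × (1/1² − 1/4²) = 204.0 eV.
λ = 1240 / 204.0 = 6.08 nm.

6.08 nm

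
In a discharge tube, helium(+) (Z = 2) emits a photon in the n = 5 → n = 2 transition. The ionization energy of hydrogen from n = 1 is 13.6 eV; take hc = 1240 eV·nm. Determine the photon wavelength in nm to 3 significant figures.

109 nm

For Z = 2 the level energies scale as Z², so the effective Rydberg energy is 13.6 × 4 = 54.40 eV.
ΔE = 54.40 × (1/2² − 1/5²) = 54.40 × 0.2100 = 11.42 eV.
λ = hc/ΔE = 1240 / 11.42 = 109 nm.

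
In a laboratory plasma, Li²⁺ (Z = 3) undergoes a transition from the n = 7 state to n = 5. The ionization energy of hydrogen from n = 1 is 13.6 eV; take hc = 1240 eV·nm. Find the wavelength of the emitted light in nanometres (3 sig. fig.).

For Z = 3 the level energies scale as Z², so the effective Rydberg energy is 13.6 × 9 = 122.4 eV.
ΔE = 122.4 × (1/5² − 1/7²) = 122.4 × 0.01959 = 2.398 eV.
λ = hc/ΔE = 1240 / 2.398 = 517 nm.

517 nm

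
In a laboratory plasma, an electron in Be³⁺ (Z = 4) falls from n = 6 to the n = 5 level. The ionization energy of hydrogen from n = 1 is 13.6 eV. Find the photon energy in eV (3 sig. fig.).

The Bohr energies scale as Z², so for Z = 4: E_n = −217.6/n² eV.
E_6 = −217.6/36 = −6.044 eV and E_5 = −217.6/25 = −8.704 eV.
The photon energy is |E_6 − E_5| = 2.66 eV.

2.66 eV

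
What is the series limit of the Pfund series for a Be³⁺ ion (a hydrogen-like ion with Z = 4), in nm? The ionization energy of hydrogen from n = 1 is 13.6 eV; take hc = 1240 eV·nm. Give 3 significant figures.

The Pfund series has lower level n_f = 5; the series limit corresponds to n_i → ∞.
ΔE_max = 13.6 × 16 / 5² = 8.704 eV.
λ_min = 1240 / 8.704 = 142 nm.

142 nm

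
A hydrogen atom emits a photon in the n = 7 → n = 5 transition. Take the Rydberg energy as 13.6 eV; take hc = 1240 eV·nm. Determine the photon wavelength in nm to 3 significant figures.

4650 nm

ΔE = 13.60 × (1/5² − 1/7²) = 13.60 × 0.01959 = 0.2664 eV.
λ = hc/ΔE = 1240 / 0.2664 = 4650 nm.
This line belongs to the Pfund series.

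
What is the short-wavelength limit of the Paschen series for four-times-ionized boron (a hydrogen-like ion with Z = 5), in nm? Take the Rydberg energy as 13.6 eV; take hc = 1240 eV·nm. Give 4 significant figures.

The Paschen series has lower level n_f = 3; the series limit corresponds to n_i → ∞.
ΔE_max = 13.6 × 25 / 3² = 37.78 eV.
λ_min = 1240 / 37.78 = 32.82 nm.

32.82 nm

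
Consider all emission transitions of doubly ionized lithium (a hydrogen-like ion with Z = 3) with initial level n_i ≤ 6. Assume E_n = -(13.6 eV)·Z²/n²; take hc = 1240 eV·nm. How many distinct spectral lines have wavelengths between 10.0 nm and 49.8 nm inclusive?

7

Enumerate all n_i → n_f pairs with 1 ≤ n_f < n_i ≤ 6 and compute λ = 1240 / [13.6·9·(1/n_f² − 1/n_i²)].
Lines falling in [10.0, 49.8] nm: 6→1 (10.42 nm), 5→1 (10.55 nm), 4→1 (10.81 nm), 3→1 (11.40 nm), 2→1 (13.51 nm), 6→2 (45.59 nm), 5→2 (48.24 nm).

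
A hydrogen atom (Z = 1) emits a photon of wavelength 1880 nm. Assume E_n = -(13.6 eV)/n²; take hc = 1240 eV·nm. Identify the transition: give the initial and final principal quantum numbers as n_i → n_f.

The photon energy is ΔE = hc/λ = 1240 / 1880 = 0.6596 eV.
With Z = 1, ΔE = 13.60 × (1/n_f² − 1/n_i²), so 1/n_f² − 1/n_i² = 0.04850.
Trying n_f = 3 gives 1/n_i² = 0.06261, i.e. n_i ≈ 4; this pair matches.

n_i = 4, n_f = 3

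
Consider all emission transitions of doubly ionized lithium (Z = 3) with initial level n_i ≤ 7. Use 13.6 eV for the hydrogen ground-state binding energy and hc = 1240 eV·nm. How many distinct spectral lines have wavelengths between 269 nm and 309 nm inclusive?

Enumerate all n_i → n_f pairs with 1 ≤ n_f < n_i ≤ 7 and compute λ = 1240 / [13.6·9·(1/n_f² − 1/n_i²)].
Lines falling in [269, 309] nm: 6→4 (291.8 nm).

1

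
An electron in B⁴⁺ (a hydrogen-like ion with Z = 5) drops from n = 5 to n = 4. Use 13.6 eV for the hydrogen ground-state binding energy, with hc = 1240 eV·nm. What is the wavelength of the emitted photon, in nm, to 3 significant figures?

162 nm

For Z = 5 the level energies scale as Z², so the effective Rydberg energy is 13.6 × 25 = 340.0 eV.
ΔE = 340.0 × (1/4² − 1/5²) = 340.0 × 0.02250 = 7.650 eV.
λ = hc/ΔE = 1240 / 7.650 = 162 nm.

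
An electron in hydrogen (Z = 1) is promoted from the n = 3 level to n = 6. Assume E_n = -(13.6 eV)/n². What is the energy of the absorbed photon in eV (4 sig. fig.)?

1.133 eV

E_6 = −13.60/36 = −0.3778 eV and E_3 = −13.60/9 = −1.511 eV.
The photon energy is |E_6 − E_3| = 1.133 eV.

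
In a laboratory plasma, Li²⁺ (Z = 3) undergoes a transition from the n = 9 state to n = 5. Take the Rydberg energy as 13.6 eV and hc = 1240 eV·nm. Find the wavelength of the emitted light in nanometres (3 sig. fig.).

For Z = 3 the level energies scale as Z², so the effective Rydberg energy is 13.6 × 9 = 122.4 eV.
ΔE = 122.4 × (1/5² − 1/9²) = 122.4 × 0.02765 = 3.385 eV.
λ = hc/ΔE = 1240 / 3.385 = 366 nm.

366 nm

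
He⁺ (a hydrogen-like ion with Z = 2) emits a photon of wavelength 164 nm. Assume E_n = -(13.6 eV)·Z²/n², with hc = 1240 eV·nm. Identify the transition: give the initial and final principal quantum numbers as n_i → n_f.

n_i = 3, n_f = 2

The photon energy is ΔE = hc/λ = 1240 / 164 = 7.561 eV.
With Z = 2, ΔE = 54.40 × (1/n_f² − 1/n_i²), so 1/n_f² − 1/n_i² = 0.1390.
Trying n_f = 2 gives 1/n_i² = 0.1110, i.e. n_i ≈ 3; this pair matches.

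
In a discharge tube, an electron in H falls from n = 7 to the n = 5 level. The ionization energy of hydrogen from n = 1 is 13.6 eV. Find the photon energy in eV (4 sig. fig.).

0.2664 eV

E_7 = −13.60/49 = −0.2776 eV and E_5 = −13.60/25 = −0.5440 eV.
The photon energy is |E_7 − E_5| = 0.2664 eV.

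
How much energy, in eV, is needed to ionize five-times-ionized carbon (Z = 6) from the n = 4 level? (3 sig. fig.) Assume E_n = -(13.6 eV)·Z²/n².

E_n = −13.6 Z²/n² = −489.6/n² eV for Z = 6.
E_4 = −489.6/16 = −30.6 eV, so ionization (to E = 0) requires 30.6 eV.

30.6 eV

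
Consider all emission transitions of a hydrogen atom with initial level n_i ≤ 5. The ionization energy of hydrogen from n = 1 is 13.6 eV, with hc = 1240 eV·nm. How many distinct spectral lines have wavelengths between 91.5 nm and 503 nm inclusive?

6

Enumerate all n_i → n_f pairs with 1 ≤ n_f < n_i ≤ 5 and compute λ = 1240 / [13.6·1·(1/n_f² − 1/n_i²)].
Lines falling in [91.5, 503] nm: 5→1 (94.98 nm), 4→1 (97.25 nm), 3→1 (102.6 nm), 2→1 (121.6 nm), 5→2 (434.2 nm), 4→2 (486.3 nm).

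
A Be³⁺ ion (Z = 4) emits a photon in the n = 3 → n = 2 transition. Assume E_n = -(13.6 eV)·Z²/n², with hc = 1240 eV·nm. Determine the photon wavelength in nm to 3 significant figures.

For Z = 4 the level energies scale as Z², so the effective Rydberg energy is 13.6 × 16 = 217.6 eV.
ΔE = 217.6 × (1/2² − 1/3²) = 217.6 × 0.1389 = 30.22 eV.
λ = hc/ΔE = 1240 / 30.22 = 41.0 nm.

41.0 nm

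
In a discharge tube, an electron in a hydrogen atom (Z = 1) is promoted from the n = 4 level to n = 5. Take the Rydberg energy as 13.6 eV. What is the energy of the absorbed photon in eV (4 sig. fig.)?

0.3060 eV

E_5 = −13.60/25 = −0.5440 eV and E_4 = −13.60/16 = −0.8500 eV.
The photon energy is |E_5 − E_4| = 0.3060 eV.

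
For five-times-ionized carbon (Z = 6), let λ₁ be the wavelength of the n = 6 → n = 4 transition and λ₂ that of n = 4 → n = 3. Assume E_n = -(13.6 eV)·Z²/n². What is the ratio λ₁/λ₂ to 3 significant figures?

λ ∝ 1/ΔE ∝ 1/(1/n_f² − 1/n_i²), and the Z² and hc factors cancel in the ratio.
λ₁/λ₂ = (1/3² − 1/4²)/(1/4² − 1/6²) = 0.04861/0.03472 = 1.40.

1.40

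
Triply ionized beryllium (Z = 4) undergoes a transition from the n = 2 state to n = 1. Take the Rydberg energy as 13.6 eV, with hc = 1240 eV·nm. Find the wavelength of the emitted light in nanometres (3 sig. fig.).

7.60 nm

For Z = 4 the level energies scale as Z², so the effective Rydberg energy is 13.6 × 16 = 217.6 eV.
ΔE = 217.6 × (1/1² − 1/2²) = 217.6 × 0.7500 = 163.2 eV.
λ = hc/ΔE = 1240 / 163.2 = 7.60 nm.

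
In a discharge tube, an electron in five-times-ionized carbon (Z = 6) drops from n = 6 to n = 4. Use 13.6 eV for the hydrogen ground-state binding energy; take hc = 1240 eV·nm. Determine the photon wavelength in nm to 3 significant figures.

For Z = 6 the level energies scale as Z², so the effective Rydberg energy is 13.6 × 36 = 489.6 eV.
ΔE = 489.6 × (1/4² − 1/6²) = 489.6 × 0.03472 = 17.00 eV.
λ = hc/ΔE = 1240 / 17.00 = 72.9 nm.

72.9 nm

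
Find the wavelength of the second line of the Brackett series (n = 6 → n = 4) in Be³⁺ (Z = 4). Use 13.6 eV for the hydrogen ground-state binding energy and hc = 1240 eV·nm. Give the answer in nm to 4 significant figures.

164.1 nm

The Brackett series terminates on n_f = 4; the second line has n_i = 4+2 = 6.
ΔE = 217.6 × (1/4² − 1/6²) = 7.556 eV.
λ = 1240 / 7.556 = 164.1 nm.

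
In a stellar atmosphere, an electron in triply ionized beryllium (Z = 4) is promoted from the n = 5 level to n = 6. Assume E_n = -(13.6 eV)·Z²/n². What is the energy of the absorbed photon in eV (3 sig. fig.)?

The Bohr energies scale as Z², so for Z = 4: E_n = −217.6/n² eV.
E_6 = −217.6/36 = −6.044 eV and E_5 = −217.6/25 = −8.704 eV.
The photon energy is |E_6 − E_5| = 2.66 eV.

2.66 eV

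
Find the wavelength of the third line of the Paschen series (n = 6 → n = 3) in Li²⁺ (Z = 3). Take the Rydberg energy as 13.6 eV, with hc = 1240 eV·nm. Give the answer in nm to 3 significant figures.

122 nm

The Paschen series terminates on n_f = 3; the third line has n_i = 3+3 = 6.
ΔE = 122.4 × (1/3² − 1/6²) = 10.20 eV.
λ = 1240 / 10.20 = 122 nm.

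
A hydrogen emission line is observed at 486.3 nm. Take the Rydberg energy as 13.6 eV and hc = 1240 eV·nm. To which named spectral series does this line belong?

Balmer

ΔE = 1240/486.3 = 2.550 eV.
This matches 13.6 × (1/2² − 1/4²), so n_f = 2: the Balmer series.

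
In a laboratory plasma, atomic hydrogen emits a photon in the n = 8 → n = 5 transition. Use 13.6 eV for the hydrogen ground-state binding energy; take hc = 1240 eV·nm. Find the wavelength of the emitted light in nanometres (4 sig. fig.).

3741 nm

ΔE = 13.60 × (1/5² − 1/8²) = 13.60 × 0.02438 = 0.3315 eV.
λ = hc/ΔE = 1240 / 0.3315 = 3741 nm.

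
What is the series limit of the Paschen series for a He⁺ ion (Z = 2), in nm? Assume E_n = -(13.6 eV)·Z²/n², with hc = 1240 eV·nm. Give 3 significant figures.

The Paschen series has lower level n_f = 3; the series limit corresponds to n_i → ∞.
ΔE_max = 13.6 × 4 / 3² = 6.044 eV.
λ_min = 1240 / 6.044 = 205 nm.

205 nm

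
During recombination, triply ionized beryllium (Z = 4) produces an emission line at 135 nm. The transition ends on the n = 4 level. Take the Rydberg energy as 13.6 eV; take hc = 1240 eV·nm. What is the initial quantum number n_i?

The photon energy is ΔE = hc/λ = 1240 / 135 = 9.185 eV.
With Z = 4, ΔE = 217.6 × (1/n_f² − 1/n_i²), so 1/n_f² − 1/n_i² = 0.04221.
With n_f = 4: 1/n_i² = 1/16 − 0.04221 = 0.02029, so n_i ≈ 7.02.

n_i = 7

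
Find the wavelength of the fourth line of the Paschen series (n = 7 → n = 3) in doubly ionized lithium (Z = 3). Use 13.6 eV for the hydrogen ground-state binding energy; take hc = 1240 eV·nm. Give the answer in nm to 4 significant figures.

111.7 nm

The Paschen series terminates on n_f = 3; the fourth line has n_i = 3+4 = 7.
ΔE = 122.4 × (1/3² − 1/7²) = 11.10 eV.
λ = 1240 / 11.10 = 111.7 nm.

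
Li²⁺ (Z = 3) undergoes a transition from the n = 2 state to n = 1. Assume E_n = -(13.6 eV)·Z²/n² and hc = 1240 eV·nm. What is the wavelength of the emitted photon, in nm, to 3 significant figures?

For Z = 3 the level energies scale as Z², so the effective Rydberg energy is 13.6 × 9 = 122.4 eV.
ΔE = 122.4 × (1/1² − 1/2²) = 122.4 × 0.7500 = 91.80 eV.
λ = hc/ΔE = 1240 / 91.80 = 13.5 nm.

13.5 nm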